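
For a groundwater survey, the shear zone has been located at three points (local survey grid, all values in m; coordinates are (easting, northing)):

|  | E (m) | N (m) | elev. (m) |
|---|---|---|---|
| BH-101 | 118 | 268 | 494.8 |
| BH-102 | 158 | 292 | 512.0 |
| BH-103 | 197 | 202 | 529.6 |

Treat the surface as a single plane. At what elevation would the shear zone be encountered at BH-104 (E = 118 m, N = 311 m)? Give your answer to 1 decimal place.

Two edge vectors: BH-101→BH-102 = (40, 24, 17.2), BH-101→BH-103 = (79, -66, 34.8).
Normal n = (BH-101→BH-102) × (BH-101→BH-103) = (1970.4, -33.2, -4536).
So ∂z/∂E = −n_x/n_z = 0.43439 and ∂z/∂N = −n_y/n_z = −0.00732.
Intercept c from BH-101: 494.8 − 51.26 + 1.96 = 445.50.
At (118, 311): z = 51.3 − 2.3 + 445.50 = 494.5 m.

494.5 m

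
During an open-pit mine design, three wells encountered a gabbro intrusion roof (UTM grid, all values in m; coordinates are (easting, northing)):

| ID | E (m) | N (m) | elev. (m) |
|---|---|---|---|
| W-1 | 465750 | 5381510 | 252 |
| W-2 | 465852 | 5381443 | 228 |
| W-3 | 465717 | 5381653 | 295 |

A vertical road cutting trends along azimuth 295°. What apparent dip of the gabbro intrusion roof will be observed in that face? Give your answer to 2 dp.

Let the plane be z = a·E + b·N + c.
W-2−W-1: 102a − 67b = −24;  W-3−W-1: −33a + 143b = 43.
Solving gives a = −0.04453, b = 0.29042.
Unit vector along 295° is (sin 295°, cos 295°) = (-0.9063, 0.4226).
Slope in that direction = a·(-0.9063) + b·(0.4226) = 0.16309.
Apparent dip = arctan|0.16309| = 9.26° (true dip is 16.4°, so apparent ≤ true as expected).

9.26°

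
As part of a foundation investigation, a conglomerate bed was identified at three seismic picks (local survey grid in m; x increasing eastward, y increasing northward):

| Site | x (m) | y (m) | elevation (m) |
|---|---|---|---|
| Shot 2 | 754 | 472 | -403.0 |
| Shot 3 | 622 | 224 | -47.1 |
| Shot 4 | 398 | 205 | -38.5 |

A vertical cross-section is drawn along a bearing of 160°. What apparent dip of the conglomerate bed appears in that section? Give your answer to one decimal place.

Let the plane be z = a·x + b·y + c.
Shot 3−Shot 2: −132a − 248b = 355.9;  Shot 4−Shot 2: −356a − 267b = 364.5.
Solving gives a = 0.08727, b = −1.48153.
Unit vector along 160° is (sin 160°, cos 160°) = (0.3420, -0.9397).
Slope in that direction = a·(0.3420) + b·(-0.9397) = 1.42203.
Apparent dip = arctan|1.42203| = 54.9° (true dip is 56.0°, so apparent ≤ true as expected).

54.9°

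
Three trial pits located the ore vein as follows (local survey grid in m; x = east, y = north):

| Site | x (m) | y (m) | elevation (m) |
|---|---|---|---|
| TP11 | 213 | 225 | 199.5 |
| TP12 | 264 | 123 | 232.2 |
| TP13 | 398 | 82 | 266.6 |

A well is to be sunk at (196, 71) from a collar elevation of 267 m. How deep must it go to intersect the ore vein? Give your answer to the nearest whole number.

36 m

Let the plane be z = a·x + b·y + c.
TP12−TP11: 51a − 102b = 32.7;  TP13−TP11: 185a − 143b = 67.1.
Solving gives a = 0.18728, b = −0.22695.
Then c = 199.5 − a·213 − b·225 = 210.67.
At (196, 71): z_contact = 36.7 − 16.1 + 210.67 = 231.3 m.
Depth below ground = 267 − 231.3 = 36 m.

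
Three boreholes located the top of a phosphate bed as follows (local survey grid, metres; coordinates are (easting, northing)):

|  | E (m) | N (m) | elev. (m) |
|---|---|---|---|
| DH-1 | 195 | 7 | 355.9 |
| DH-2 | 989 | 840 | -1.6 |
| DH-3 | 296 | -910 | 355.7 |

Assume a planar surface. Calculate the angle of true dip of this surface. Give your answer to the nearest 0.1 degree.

Two edge vectors: DH-1→DH-2 = (794, 833, -357.5), DH-1→DH-3 = (101, -917, -0.2).
Normal n = (DH-1→DH-2) × (DH-1→DH-3) = (-327994.1, -35948.7, -812231).
So ∂z/∂E = −n_x/n_z = −0.40382 and ∂z/∂N = −n_y/n_z = −0.04426.
Gradient magnitude |∇z| = √(a² + b²) = √(0.16307 + 0.00196) = 0.40624.
True dip = arctan(0.40624) = 22.1°, dipping toward E (azimuth ≈ 084°).

22.1°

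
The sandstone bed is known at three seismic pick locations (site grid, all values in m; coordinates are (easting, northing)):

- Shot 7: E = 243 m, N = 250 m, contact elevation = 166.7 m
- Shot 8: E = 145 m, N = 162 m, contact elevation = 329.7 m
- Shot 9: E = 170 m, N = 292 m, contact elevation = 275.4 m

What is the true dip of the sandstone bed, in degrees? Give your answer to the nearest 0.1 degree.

57.4°

Let the plane be z = a·E + b·N + c.
Shot 8−Shot 7: −98a − 88b = 163;  Shot 9−Shot 7: −73a + 42b = 108.7.
Solving gives a = −1.55708, b = −0.11825.
Gradient magnitude |∇z| = √(a² + b²) = √(2.42449 + 0.01398) = 1.56156.
True dip = arctan(1.56156) = 57.4°, dipping toward E (azimuth ≈ 086°).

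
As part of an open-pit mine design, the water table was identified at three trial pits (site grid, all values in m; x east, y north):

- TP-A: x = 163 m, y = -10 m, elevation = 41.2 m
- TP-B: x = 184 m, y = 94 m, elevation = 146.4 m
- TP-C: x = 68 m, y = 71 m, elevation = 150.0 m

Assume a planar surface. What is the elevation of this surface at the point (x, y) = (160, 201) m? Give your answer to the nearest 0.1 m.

Let the plane be z = a·x + b·y + c.
TP-B−TP-A: 21a + 104b = 105.2;  TP-C−TP-A: −95a + 81b = 108.8.
Solving gives a = −0.24126, b = 1.06025.
Then c = 41.2 − a·163 − b·-10 = 91.13.
At (160, 201): z = −38.6 + 213.1 + 91.13 = 265.6 m.

265.6 m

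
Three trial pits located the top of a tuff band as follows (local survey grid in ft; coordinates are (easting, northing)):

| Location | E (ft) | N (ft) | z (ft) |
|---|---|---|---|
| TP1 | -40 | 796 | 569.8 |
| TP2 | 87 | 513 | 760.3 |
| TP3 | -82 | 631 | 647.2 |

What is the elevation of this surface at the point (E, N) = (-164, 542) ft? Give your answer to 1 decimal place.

671.7 ft

Two edge vectors: TP1→TP2 = (127, -283, 190.5), TP1→TP3 = (-42, -165, 77.4).
Normal n = (TP1→TP2) × (TP1→TP3) = (9528.3, -17830.8, -32841).
So ∂z/∂E = −n_x/n_z = 0.29013 and ∂z/∂N = −n_y/n_z = −0.54294.
Intercept c from TP1: 569.8 + 11.61 + 432.18 = 1013.59.
At (-164, 542): z = −47.6 − 294.3 + 1013.59 = 671.7 ft.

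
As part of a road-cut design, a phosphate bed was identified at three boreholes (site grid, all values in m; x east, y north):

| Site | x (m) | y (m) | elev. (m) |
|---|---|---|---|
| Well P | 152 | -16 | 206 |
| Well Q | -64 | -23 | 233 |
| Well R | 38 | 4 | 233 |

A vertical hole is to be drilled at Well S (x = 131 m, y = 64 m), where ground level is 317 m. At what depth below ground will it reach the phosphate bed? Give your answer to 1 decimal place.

65.0 m

Two edge vectors: Well P→Well Q = (-216, -7, 27), Well P→Well R = (-114, 20, 27).
Normal n = (Well P→Well Q) × (Well P→Well R) = (-729, 2754, -5118).
So ∂z/∂x = −n_x/n_z = −0.14244 and ∂z/∂y = −n_y/n_z = 0.53810.
Intercept c from Well P: 206 + 21.65 + 8.61 = 236.26.
At (131, 64): z_contact = −18.66 + 34.44 + 236.26 = 252.04 m.
Depth below ground = 317 − 252.04 = 65.0 m.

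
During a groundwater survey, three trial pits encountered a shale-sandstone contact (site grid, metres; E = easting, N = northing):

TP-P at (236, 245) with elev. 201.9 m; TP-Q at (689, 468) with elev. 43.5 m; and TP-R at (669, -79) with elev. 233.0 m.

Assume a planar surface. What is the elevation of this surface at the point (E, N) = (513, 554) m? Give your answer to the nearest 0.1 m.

Let the plane be z = a·E + b·N + c.
TP-Q−TP-P: 453a + 223b = −158.4;  TP-R−TP-P: 433a − 324b = 31.1.
Solving gives a = −0.18241, b = −0.33977.
Then c = 201.9 − a·236 − b·245 = 328.19.
At (513, 554): z = −93.6 − 188.2 + 328.19 = 46.4 m.

46.4 m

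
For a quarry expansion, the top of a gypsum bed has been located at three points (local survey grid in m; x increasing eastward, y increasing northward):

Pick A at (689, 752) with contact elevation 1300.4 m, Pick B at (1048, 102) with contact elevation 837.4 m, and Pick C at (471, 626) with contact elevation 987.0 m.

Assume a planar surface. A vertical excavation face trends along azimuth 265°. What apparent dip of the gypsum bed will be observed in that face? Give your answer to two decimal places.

Let the plane be z = a·x + b·y + c.
Pick B−Pick A: 359a − 650b = −463;  Pick C−Pick A: −218a − 126b = −313.4.
Solving gives a = 0.77766, b = 1.14182.
Unit vector along 265° is (sin 265°, cos 265°) = (-0.9962, -0.0872).
Slope in that direction = a·(-0.9962) + b·(-0.0872) = −0.87422.
Apparent dip = arctan|0.87422| = 41.16° (true dip is 54.1°, so apparent ≤ true as expected).

41.16°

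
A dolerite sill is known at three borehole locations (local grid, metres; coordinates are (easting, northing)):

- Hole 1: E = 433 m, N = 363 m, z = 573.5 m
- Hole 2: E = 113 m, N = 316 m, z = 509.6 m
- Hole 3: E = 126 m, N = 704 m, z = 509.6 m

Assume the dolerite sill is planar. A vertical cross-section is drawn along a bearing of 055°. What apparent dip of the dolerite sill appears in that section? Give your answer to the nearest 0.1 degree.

9.1°

Let the plane be z = a·E + b·N + c.
Hole 2−Hole 1: −320a − 47b = −63.9;  Hole 3−Hole 1: −307a + 341b = −63.9.
Solving gives a = 0.20068, b = −0.00672.
Unit vector along 055° is (sin 55°, cos 55°) = (0.8192, 0.5736).
Slope in that direction = a·(0.8192) + b·(0.5736) = 0.16053.
Apparent dip = arctan|0.16053| = 9.1° (true dip is 11.4°, so apparent ≤ true as expected).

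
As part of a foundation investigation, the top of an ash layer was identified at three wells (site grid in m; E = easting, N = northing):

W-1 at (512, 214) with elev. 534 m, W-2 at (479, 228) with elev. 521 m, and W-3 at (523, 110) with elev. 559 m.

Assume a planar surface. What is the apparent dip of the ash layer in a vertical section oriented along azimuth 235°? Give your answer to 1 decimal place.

Let the plane be z = a·E + b·N + c.
W-2−W-1: −33a + 14b = −13;  W-3−W-1: 11a − 104b = 25.
Solving gives a = 0.30567, b = −0.20805.
Unit vector along 235° is (sin 235°, cos 235°) = (-0.8192, -0.5736).
Slope in that direction = a·(-0.8192) + b·(-0.5736) = −0.13106.
Apparent dip = arctan|0.13106| = 7.5° (true dip is 20.3°, so apparent ≤ true as expected).

7.5°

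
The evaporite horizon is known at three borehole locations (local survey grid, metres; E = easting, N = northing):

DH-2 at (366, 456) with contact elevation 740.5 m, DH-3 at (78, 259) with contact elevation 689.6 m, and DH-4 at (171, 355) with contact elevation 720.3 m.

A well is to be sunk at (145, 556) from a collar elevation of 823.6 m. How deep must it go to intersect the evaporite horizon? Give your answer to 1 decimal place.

11.5 m

Let the plane be z = a·E + b·N + c.
DH-3−DH-2: −288a − 197b = −50.9;  DH-4−DH-2: −195a − 101b = −20.2.
Solving gives a = −0.12453, b = 0.44043.
Then c = 740.5 − a·366 − b·456 = 585.24.
At (145, 556): z_contact = −18.06 + 244.88 + 585.24 = 812.06 m.
Depth below ground = 823.6 − 812.06 = 11.5 m.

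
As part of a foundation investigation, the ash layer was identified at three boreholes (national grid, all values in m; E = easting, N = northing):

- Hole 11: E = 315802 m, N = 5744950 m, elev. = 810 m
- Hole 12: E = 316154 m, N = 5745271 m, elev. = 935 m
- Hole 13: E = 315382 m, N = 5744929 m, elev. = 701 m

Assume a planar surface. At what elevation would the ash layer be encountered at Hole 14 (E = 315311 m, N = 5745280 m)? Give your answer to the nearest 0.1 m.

721.9 m

Let the plane be z = a·E + b·N + c.
Hole 12−Hole 11: 352a + 321b = 125;  Hole 13−Hole 11: −420a − 21b = −109.
Solving gives a = 0.253978717, b = 0.110901843.
Then c = 810 − a·315802 − b·5744950 = −716522.53.
At (315311, 5745280): z = 80082.3 + 637162.1 − 716522.53 = 721.9 m.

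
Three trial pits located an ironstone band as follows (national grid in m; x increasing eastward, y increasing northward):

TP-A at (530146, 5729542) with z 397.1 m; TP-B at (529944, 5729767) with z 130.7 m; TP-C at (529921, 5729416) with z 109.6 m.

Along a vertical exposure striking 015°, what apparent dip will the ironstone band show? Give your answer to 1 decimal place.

Two edge vectors: TP-A→TP-B = (-202, 225, -266.4), TP-A→TP-C = (-225, -126, -287.5).
Normal n = (TP-A→TP-B) × (TP-A→TP-C) = (-98253.9, 1865, 76077).
So ∂z/∂x = −n_x/n_z = 1.29151 and ∂z/∂y = −n_y/n_z = −0.02451.
Unit vector along 015° is (sin 15°, cos 15°) = (0.2588, 0.9659).
Slope in that direction = a·(0.2588) + b·(0.9659) = 0.31059.
Apparent dip = arctan|0.31059| = 17.3° (true dip is 52.3°, so apparent ≤ true as expected).

17.3°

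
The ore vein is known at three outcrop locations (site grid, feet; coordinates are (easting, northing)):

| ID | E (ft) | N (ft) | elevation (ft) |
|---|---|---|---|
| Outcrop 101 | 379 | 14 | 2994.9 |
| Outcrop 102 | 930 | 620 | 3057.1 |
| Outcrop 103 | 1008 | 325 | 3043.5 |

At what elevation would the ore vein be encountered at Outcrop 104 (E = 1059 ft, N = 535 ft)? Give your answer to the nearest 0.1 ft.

Let the plane be z = a·E + b·N + c.
Outcrop 102−Outcrop 101: 551a + 606b = 62.2;  Outcrop 103−Outcrop 101: 629a + 311b = 48.6.
Solving gives a = 0.048173, b = 0.058839.
Then c = 2994.9 − a·379 − b·14 = 2975.82.
At (1059, 535): z = 51.0 + 31.5 + 2975.82 = 3058.3 ft.

3058.3 ft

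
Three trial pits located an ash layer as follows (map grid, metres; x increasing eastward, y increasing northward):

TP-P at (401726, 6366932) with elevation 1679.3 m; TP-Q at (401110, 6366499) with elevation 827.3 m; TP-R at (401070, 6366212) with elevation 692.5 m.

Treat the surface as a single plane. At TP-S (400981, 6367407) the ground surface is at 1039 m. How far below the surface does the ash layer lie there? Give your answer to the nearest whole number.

Let the plane be z = a·x + b·y + c.
TP-Q−TP-P: −616a − 433b = −852;  TP-R−TP-P: −656a − 720b = −986.8.
Solving gives a = 1.16732467, b = 0.30699308.
Then c = 1679.3 − a·401726 − b·6366932 = −2421869.42.
At (400981, 6367407): z_contact = 468075.0 + 1954749.9 − 2421869.42 = 955.5 m.
Depth below ground = 1039 − 955.5 = 84 m.

84 m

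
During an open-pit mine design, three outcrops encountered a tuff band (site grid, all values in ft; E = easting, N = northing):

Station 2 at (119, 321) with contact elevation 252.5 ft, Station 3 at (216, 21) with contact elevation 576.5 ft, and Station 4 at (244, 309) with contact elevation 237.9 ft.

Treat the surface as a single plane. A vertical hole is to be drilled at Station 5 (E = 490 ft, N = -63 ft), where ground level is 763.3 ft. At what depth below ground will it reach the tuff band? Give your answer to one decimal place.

Two edge vectors: Station 2→Station 3 = (97, -300, 324), Station 2→Station 4 = (125, -12, -14.6).
Normal n = (Station 2→Station 3) × (Station 2→Station 4) = (8268, 41916.2, 36336).
So ∂z/∂E = −n_x/n_z = −0.22754 and ∂z/∂N = −n_y/n_z = −1.15357.
Intercept c from Station 2: 252.5 + 27.08 + 370.30 = 649.87.
At (490, -63): z_contact = −111.50 + 72.68 + 649.87 = 611.05 ft.
Depth below ground = 763.3 − 611.05 = 152.2 ft.

152.2 ft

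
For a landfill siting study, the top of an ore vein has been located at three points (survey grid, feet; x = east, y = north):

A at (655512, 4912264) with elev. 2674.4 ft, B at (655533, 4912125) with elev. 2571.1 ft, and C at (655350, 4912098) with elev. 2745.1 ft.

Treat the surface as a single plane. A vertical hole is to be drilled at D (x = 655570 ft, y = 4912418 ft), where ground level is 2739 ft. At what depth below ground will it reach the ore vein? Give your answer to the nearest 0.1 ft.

Let the plane be z = a·x + b·y + c.
B−A: 21a − 139b = −103.3;  C−A: −162a − 166b = 70.7.
Solving gives a = −1.037344255, b = 0.586444393.
Then c = 2674.4 − a·655512 − b·4912264 = −2198103.67.
At (655570, 4912418): z_contact = −680051.77 + 2880859.99 − 2198103.67 = 2704.55 ft.
Depth below ground = 2739 − 2704.55 = 34.5 ft.

34.5 ft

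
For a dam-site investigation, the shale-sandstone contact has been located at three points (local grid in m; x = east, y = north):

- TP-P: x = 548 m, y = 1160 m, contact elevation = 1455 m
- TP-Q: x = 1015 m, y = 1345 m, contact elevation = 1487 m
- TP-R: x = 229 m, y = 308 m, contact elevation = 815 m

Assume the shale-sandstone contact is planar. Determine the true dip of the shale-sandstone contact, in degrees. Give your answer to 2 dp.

Two edge vectors: TP-P→TP-Q = (467, 185, 32), TP-P→TP-R = (-319, -852, -640).
Normal n = (TP-P→TP-Q) × (TP-P→TP-R) = (-91136, 288672, -338869).
So ∂z/∂x = −n_x/n_z = −0.26894 and ∂z/∂y = −n_y/n_z = 0.85187.
Gradient magnitude |∇z| = √(a² + b²) = √(0.07233 + 0.72568) = 0.89331.
True dip = arctan(0.89331) = 41.77°, dipping toward SSE (azimuth ≈ 162°).

41.77°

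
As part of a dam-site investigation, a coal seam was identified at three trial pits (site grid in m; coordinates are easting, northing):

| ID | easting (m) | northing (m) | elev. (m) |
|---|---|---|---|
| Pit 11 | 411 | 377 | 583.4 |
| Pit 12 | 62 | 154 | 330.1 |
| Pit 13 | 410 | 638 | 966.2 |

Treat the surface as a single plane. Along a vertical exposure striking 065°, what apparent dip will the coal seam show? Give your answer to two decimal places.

Let the plane be z = a·easting + b·northing + c.
Pit 12−Pit 11: −349a − 223b = −253.3;  Pit 13−Pit 11: −1a + 261b = 382.8.
Solving gives a = −0.21085, b = 1.46586.
Unit vector along 065° is (sin 65°, cos 65°) = (0.9063, 0.4226).
Slope in that direction = a·(0.9063) + b·(0.4226) = 0.42840.
Apparent dip = arctan|0.42840| = 23.19° (true dip is 56.0°, so apparent ≤ true as expected).

23.19°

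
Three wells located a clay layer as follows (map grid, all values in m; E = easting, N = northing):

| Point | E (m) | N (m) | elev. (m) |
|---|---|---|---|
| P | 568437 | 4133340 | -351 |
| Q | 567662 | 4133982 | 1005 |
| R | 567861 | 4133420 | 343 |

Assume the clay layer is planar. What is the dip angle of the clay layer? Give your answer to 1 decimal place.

53.5°

Let the plane be z = a·E + b·N + c.
Q−P: −775a + 642b = 1356;  R−P: −576a + 80b = 694.
Solving gives a = −1.09512, b = 0.79016.
Gradient magnitude |∇z| = √(a² + b²) = √(1.19928 + 0.62436) = 1.35042.
True dip = arctan(1.35042) = 53.5°, dipping toward SE (azimuth ≈ 126°).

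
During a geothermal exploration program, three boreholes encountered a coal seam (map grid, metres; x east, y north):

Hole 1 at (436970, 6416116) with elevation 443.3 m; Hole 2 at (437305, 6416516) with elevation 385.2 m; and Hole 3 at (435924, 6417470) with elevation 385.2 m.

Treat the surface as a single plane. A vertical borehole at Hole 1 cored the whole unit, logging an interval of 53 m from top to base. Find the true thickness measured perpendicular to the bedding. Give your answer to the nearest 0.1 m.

52.7 m

Two edge vectors: Hole 1→Hole 2 = (335, 400, -58.1), Hole 1→Hole 3 = (-1046, 1354, -58.1).
Normal n = (Hole 1→Hole 2) × (Hole 1→Hole 3) = (55427.4, 80236.1, 871990).
So ∂z/∂x = −n_x/n_z = −0.06356 and ∂z/∂y = −n_y/n_z = −0.09201.
|∇z| = √(a²+b²) = 0.11184, so dip δ = arctan(0.11184) = 6.38°.
True thickness = vertical thickness × cos δ = 53 × cos 6.38° = 52.7 m.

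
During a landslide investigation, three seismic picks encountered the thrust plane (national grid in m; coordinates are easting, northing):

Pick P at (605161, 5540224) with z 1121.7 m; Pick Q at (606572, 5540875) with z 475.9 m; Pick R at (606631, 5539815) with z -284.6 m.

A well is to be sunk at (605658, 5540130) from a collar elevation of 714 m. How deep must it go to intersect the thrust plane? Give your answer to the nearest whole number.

Two edge vectors: Pick P→Pick Q = (1411, 651, -645.8), Pick P→Pick R = (1470, -409, -1406.3).
Normal n = (Pick P→Pick Q) × (Pick P→Pick R) = (-1179633.5, 1034963.3, -1534069).
So ∂z/∂easting = −n_x/n_z = −0.76895726 and ∂z/∂northing = −n_y/n_z = 0.67465238.
Intercept c from Pick P: 1121.7 + 465342.95 − 3737725.30 = −3271260.65.
At (605658, 5540130): z_contact = −465725.1 + 3737661.9 − 3271260.65 = 676.1 m.
Depth below ground = 714 − 676.1 = 38 m.

38 m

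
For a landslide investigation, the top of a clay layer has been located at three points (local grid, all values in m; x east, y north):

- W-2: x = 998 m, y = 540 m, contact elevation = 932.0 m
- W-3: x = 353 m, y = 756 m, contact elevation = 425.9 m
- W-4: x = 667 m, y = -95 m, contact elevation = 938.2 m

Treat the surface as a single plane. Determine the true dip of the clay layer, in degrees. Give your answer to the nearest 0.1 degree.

37.0°

Let the plane be z = a·x + b·y + c.
W-3−W-2: −645a + 216b = −506.1;  W-4−W-2: −331a − 635b = 6.2.
Solving gives a = 0.66525, b = −0.35653.
Gradient magnitude |∇z| = √(a² + b²) = √(0.44256 + 0.12712) = 0.75477.
True dip = arctan(0.75477) = 37.0°, dipping toward WNW (azimuth ≈ 298°).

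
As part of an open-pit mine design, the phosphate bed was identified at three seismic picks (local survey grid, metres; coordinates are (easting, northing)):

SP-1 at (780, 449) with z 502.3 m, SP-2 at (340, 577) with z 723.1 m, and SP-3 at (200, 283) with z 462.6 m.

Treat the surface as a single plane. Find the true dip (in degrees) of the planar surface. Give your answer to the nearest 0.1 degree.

Let the plane be z = a·E + b·N + c.
SP-2−SP-1: −440a + 128b = 220.8;  SP-3−SP-1: −580a − 166b = −39.7.
Solving gives a = −0.21436, b = 0.98813.
Gradient magnitude |∇z| = √(a² + b²) = √(0.04595 + 0.97640) = 1.01112.
True dip = arctan(1.01112) = 45.3°, dipping toward SSE (azimuth ≈ 168°).

45.3°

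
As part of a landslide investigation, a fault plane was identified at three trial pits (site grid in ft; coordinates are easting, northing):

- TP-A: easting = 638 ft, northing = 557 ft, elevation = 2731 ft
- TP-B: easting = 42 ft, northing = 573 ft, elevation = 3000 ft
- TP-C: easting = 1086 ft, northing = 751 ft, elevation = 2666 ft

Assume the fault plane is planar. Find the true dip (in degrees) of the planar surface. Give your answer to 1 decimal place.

38.5°

Let the plane be z = a·easting + b·northing + c.
TP-B−TP-A: −596a + 16b = 269;  TP-C−TP-A: 448a + 194b = −65.
Solving gives a = −0.43346, b = 0.66594.
Gradient magnitude |∇z| = √(a² + b²) = √(0.18789 + 0.44347) = 0.79459.
True dip = arctan(0.79459) = 38.5°, dipping toward SSE (azimuth ≈ 147°).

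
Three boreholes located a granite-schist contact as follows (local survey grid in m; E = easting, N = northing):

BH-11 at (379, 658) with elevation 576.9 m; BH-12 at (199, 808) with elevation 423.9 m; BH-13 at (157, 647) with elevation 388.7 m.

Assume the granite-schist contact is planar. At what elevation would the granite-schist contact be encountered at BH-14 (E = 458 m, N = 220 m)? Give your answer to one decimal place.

Two edge vectors: BH-11→BH-12 = (-180, 150, -153), BH-11→BH-13 = (-222, -11, -188.2).
Normal n = (BH-11→BH-12) × (BH-11→BH-13) = (-29913, 90, 35280).
So ∂z/∂E = −n_x/n_z = 0.84787 and ∂z/∂N = −n_y/n_z = −0.00255.
Intercept c from BH-11: 576.9 − 321.34 + 1.68 = 257.23.
At (458, 220): z = 388.3 − 0.6 + 257.23 = 645.0 m.

645.0 m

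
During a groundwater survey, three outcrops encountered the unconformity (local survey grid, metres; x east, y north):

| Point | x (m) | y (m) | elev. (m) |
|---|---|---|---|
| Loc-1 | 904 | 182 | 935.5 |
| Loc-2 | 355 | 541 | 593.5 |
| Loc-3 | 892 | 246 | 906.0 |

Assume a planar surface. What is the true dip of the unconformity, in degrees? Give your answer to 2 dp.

28.23°

Let the plane be z = a·x + b·y + c.
Loc-2−Loc-1: −549a + 359b = −342;  Loc-3−Loc-1: −12a + 64b = −29.5.
Solving gives a = 0.36647, b = −0.39222.
Gradient magnitude |∇z| = √(a² + b²) = √(0.13430 + 0.15384) = 0.53679.
True dip = arctan(0.53679) = 28.23°, dipping toward NW (azimuth ≈ 317°).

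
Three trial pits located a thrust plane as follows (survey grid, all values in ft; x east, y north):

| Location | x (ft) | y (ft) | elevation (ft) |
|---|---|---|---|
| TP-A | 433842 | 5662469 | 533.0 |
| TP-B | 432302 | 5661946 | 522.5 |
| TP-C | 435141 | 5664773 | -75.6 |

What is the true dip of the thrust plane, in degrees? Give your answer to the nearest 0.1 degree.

Two edge vectors: TP-A→TP-B = (-1540, -523, -10.5), TP-A→TP-C = (1299, 2304, -608.6).
Normal n = (TP-A→TP-B) × (TP-A→TP-C) = (342489.8, -950883.5, -2868783).
So ∂z/∂x = −n_x/n_z = 0.11939 and ∂z/∂y = −n_y/n_z = −0.33146.
Gradient magnitude |∇z| = √(a² + b²) = √(0.01425 + 0.10986) = 0.35230.
True dip = arctan(0.35230) = 19.4°, dipping toward NNW (azimuth ≈ 340°).

19.4°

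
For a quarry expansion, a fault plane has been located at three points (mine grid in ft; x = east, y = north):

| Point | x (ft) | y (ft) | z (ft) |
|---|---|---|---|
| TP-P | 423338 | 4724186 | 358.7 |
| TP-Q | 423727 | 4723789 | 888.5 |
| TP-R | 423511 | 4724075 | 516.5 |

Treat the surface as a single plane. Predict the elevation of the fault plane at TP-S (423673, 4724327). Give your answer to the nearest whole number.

Two edge vectors: TP-P→TP-Q = (389, -397, 529.8), TP-P→TP-R = (173, -111, 157.8).
Normal n = (TP-P→TP-Q) × (TP-P→TP-R) = (-3838.8, 30271.2, 25502).
So ∂z/∂x = −n_x/n_z = 0.15052937 and ∂z/∂y = −n_y/n_z = −1.18701278.
Intercept c from TP-P: 358.7 − 63724.80 + 5607669.17 = 5544303.07.
At (423673, 4724327): z = 63775.2 − 5607836.5 + 5544303.07 = 241.8 ft.

242 ft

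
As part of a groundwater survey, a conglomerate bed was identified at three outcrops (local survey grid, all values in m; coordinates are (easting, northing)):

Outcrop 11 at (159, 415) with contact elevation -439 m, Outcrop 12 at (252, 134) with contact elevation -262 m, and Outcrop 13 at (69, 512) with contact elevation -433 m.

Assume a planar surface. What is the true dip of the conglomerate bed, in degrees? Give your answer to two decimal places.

56.99°

Two edge vectors: Outcrop 11→Outcrop 12 = (93, -281, 177), Outcrop 11→Outcrop 13 = (-90, 97, 6).
Normal n = (Outcrop 11→Outcrop 12) × (Outcrop 11→Outcrop 13) = (-18855, -16488, -16269).
So ∂z/∂E = −n_x/n_z = −1.15895 and ∂z/∂N = −n_y/n_z = −1.01346.
Gradient magnitude |∇z| = √(a² + b²) = √(1.34317 + 1.02710) = 1.53957.
True dip = arctan(1.53957) = 56.99°, dipping toward NE (azimuth ≈ 049°).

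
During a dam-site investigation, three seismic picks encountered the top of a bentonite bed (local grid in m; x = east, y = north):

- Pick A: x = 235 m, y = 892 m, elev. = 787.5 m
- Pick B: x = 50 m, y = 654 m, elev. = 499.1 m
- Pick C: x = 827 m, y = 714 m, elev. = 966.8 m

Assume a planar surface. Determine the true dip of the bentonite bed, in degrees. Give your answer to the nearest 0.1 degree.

Two edge vectors: Pick A→Pick B = (-185, -238, -288.4), Pick A→Pick C = (592, -178, 179.3).
Normal n = (Pick A→Pick B) × (Pick A→Pick C) = (-94008.6, -137562.3, 173826).
So ∂z/∂x = −n_x/n_z = 0.54082 and ∂z/∂y = −n_y/n_z = 0.79138.
Gradient magnitude |∇z| = √(a² + b²) = √(0.29249 + 0.62628) = 0.95852.
True dip = arctan(0.95852) = 43.8°, dipping toward SW (azimuth ≈ 214°).

43.8°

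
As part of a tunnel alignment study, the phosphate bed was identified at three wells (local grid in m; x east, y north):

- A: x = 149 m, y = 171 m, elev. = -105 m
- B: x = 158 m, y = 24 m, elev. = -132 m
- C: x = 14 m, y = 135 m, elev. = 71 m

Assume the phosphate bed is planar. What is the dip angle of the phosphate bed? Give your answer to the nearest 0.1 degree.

Two edge vectors: A→B = (9, -147, -27), A→C = (-135, -36, 176).
Normal n = (A→B) × (A→C) = (-26844, 2061, -20169).
So ∂z/∂x = −n_x/n_z = −1.33095 and ∂z/∂y = −n_y/n_z = 0.10219.
Gradient magnitude |∇z| = √(a² + b²) = √(1.77144 + 0.01044) = 1.33487.
True dip = arctan(1.33487) = 53.2°, dipping toward E (azimuth ≈ 094°).

53.2°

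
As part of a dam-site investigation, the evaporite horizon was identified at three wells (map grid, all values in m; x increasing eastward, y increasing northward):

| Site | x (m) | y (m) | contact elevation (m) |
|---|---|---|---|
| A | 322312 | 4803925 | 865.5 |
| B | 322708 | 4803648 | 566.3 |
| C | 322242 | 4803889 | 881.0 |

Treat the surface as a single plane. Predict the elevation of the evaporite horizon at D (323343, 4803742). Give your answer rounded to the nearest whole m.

Let the plane be z = a·x + b·y + c.
B−A: 396a − 277b = −299.2;  C−A: −70a − 36b = 15.5.
Solving gives a = −0.44774119, b = 0.44005231.
Then c = 865.5 − a·322312 − b·4803925 = −1968800.43.
At (323343, 4803742): z = −144774.0 + 2113897.8 − 1968800.43 = 323.3 m.

323 m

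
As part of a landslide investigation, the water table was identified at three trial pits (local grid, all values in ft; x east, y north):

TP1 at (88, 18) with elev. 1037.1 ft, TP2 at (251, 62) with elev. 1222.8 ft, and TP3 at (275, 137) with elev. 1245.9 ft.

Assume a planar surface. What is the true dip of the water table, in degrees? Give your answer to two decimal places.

49.18°

Let the plane be z = a·x + b·y + c.
TP2−TP1: 163a + 44b = 185.7;  TP3−TP1: 187a + 119b = 208.8.
Solving gives a = 1.15598, b = −0.06191.
Gradient magnitude |∇z| = √(a² + b²) = √(1.33628 + 0.00383) = 1.15763.
True dip = arctan(1.15763) = 49.18°, dipping toward W (azimuth ≈ 273°).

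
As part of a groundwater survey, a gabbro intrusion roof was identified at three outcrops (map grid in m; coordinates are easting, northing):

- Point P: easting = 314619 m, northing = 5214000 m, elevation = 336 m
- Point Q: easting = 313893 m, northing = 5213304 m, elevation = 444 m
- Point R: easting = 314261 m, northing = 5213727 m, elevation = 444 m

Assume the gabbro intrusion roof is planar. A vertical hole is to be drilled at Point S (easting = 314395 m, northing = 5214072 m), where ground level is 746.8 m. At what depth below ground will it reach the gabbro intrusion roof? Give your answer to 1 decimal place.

153.9 m

Let the plane be z = a·easting + b·northing + c.
Point Q−Point P: −726a − 696b = 108;  Point R−Point P: −358a − 273b = 108.
Solving gives a = −0.896291936, b = 0.779752796.
Then c = 336 − a·314619 − b·5214000 = −3783304.60.
At (314395, 5214072): z_contact = −281789.70 + 4065687.22 − 3783304.60 = 592.91 m.
Depth below ground = 746.8 − 592.91 = 153.9 m.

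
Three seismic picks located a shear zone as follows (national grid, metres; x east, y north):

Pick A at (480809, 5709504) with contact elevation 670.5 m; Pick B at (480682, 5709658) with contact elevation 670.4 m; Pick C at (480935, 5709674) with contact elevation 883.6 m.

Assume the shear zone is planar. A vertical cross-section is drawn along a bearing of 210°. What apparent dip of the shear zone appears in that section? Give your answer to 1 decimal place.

44.2°

Let the plane be z = a·x + b·y + c.
Pick B−Pick A: −127a + 154b = −0.1;  Pick C−Pick A: 126a + 170b = 213.1.
Solving gives a = 0.80096, b = 0.65988.
Unit vector along 210° is (sin 210°, cos 210°) = (-0.5000, -0.8660).
Slope in that direction = a·(-0.5000) + b·(-0.8660) = −0.97195.
Apparent dip = arctan|0.97195| = 44.2° (true dip is 46.1°, so apparent ≤ true as expected).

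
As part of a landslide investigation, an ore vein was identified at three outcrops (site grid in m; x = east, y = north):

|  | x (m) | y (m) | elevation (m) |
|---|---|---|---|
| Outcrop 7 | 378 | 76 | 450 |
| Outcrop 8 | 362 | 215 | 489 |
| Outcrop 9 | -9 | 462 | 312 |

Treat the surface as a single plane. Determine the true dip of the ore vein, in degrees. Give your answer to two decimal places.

Two edge vectors: Outcrop 7→Outcrop 8 = (-16, 139, 39), Outcrop 7→Outcrop 9 = (-387, 386, -138).
Normal n = (Outcrop 7→Outcrop 8) × (Outcrop 7→Outcrop 9) = (-34236, -17301, 47617).
So ∂z/∂x = −n_x/n_z = 0.71899 and ∂z/∂y = −n_y/n_z = 0.36334.
Gradient magnitude |∇z| = √(a² + b²) = √(0.51694 + 0.13201) = 0.80558.
True dip = arctan(0.80558) = 38.85°, dipping toward WSW (azimuth ≈ 243°).

38.85°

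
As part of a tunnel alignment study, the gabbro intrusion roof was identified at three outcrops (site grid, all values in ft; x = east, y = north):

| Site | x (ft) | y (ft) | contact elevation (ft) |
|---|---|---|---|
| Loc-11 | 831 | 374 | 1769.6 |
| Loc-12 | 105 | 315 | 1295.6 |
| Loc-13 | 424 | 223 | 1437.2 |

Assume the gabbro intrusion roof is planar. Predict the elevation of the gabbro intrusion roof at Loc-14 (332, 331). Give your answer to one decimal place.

1442.4 ft

Two edge vectors: Loc-11→Loc-12 = (-726, -59, -474), Loc-11→Loc-13 = (-407, -151, -332.4).
Normal n = (Loc-11→Loc-12) × (Loc-11→Loc-13) = (-51962.4, -48404.4, 85613).
So ∂z/∂x = −n_x/n_z = 0.60695 and ∂z/∂y = −n_y/n_z = 0.56539.
Intercept c from Loc-11: 1769.6 − 504.37 − 211.45 = 1053.77.
At (332, 331): z = 201.5 + 187.1 + 1053.77 = 1442.4 ft.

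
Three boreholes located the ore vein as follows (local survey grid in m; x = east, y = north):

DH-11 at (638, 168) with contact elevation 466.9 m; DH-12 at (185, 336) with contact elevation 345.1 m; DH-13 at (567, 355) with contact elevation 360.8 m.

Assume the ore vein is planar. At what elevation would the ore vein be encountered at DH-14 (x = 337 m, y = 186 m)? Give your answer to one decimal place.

Let the plane be z = a·x + b·y + c.
DH-12−DH-11: −453a + 168b = −121.8;  DH-13−DH-11: −71a + 187b = −106.1.
Solving gives a = 0.06804, b = −0.54155.
Then c = 466.9 − a·638 − b·168 = 514.47.
At (337, 186): z = 22.9 − 100.7 + 514.47 = 436.7 m.

436.7 m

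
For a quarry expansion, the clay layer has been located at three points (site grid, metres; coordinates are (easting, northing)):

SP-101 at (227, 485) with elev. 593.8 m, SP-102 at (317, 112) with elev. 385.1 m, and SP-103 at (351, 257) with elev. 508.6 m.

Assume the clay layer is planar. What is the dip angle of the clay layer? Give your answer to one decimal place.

43.1°

Let the plane be z = a·E + b·N + c.
SP-102−SP-101: 90a − 373b = −208.7;  SP-103−SP-101: 124a − 228b = −85.2.
Solving gives a = 0.61418, b = 0.70771.
Gradient magnitude |∇z| = √(a² + b²) = √(0.37721 + 0.50085) = 0.93705.
True dip = arctan(0.93705) = 43.1°, dipping toward SW (azimuth ≈ 221°).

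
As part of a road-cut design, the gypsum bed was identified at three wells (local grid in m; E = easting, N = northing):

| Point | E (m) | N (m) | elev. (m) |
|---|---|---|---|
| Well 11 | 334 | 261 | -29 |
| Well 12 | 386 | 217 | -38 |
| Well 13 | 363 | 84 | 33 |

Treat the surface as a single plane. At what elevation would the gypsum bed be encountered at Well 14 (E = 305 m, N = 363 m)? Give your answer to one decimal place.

-58.0 m

Two edge vectors: Well 11→Well 12 = (52, -44, -9), Well 11→Well 13 = (29, -177, 62).
Normal n = (Well 11→Well 12) × (Well 11→Well 13) = (-4321, -3485, -7928).
So ∂z/∂E = −n_x/n_z = −0.54503 and ∂z/∂N = −n_y/n_z = −0.43958.
Intercept c from Well 11: -29 + 182.04 + 114.73 = 267.77.
At (305, 363): z = −166.2 − 159.6 + 267.77 = -58.0 m.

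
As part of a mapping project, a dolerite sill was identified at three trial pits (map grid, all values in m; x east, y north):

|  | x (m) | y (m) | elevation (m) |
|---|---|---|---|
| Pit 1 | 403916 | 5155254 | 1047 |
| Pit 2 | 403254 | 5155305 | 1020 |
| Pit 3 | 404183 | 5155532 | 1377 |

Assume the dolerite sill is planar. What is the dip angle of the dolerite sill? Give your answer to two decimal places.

47.09°

Let the plane be z = a·x + b·y + c.
Pit 2−Pit 1: −662a + 51b = −27;  Pit 3−Pit 1: 267a + 278b = 330.
Solving gives a = 0.12312, b = 1.06880.
Gradient magnitude |∇z| = √(a² + b²) = √(0.01516 + 1.14233) = 1.07587.
True dip = arctan(1.07587) = 47.09°, dipping toward S (azimuth ≈ 187°).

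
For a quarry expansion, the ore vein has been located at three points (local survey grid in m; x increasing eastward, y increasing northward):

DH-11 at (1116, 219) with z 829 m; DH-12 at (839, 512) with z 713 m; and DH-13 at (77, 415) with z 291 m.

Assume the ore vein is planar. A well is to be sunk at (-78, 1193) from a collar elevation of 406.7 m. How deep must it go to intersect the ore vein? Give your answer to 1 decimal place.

Two edge vectors: DH-11→DH-12 = (-277, 293, -116), DH-11→DH-13 = (-1039, 196, -538).
Normal n = (DH-11→DH-12) × (DH-11→DH-13) = (-134898, -28502, 250135).
So ∂z/∂x = −n_x/n_z = 0.539301 and ∂z/∂y = −n_y/n_z = 0.113946.
Intercept c from DH-11: 829 − 601.86 − 24.95 = 202.19.
At (-78, 1193): z_contact = −42.07 + 135.94 + 202.19 = 296.06 m.
Depth below ground = 406.7 − 296.06 = 110.6 m.

110.6 m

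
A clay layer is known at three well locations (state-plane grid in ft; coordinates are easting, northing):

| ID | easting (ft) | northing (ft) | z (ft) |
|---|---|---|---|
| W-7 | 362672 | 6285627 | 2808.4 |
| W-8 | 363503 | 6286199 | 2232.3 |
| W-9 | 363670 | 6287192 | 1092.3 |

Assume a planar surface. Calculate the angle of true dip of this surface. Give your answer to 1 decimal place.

49.5°

Let the plane be z = a·easting + b·northing + c.
W-8−W-7: 831a + 572b = −576.1;  W-9−W-7: 998a + 1565b = −1716.1.
Solving gives a = 0.10966, b = −1.16648.
Gradient magnitude |∇z| = √(a² + b²) = √(0.01202 + 1.36067) = 1.17162.
True dip = arctan(1.17162) = 49.5°, dipping toward N (azimuth ≈ 355°).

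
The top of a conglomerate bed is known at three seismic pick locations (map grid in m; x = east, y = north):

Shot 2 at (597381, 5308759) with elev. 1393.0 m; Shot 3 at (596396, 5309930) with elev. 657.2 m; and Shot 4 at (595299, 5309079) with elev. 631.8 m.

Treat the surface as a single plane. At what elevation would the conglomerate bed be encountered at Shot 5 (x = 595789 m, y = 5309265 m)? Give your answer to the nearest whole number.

715 m

Let the plane be z = a·x + b·y + c.
Shot 3−Shot 2: −985a + 1171b = −735.8;  Shot 4−Shot 2: −2082a + 320b = −761.2.
Solving gives a = 0.30897984, b = −0.36844992.
Then c = 1393 − a·597381 − b·5308759 = 1772826.15.
At (595789, 5309265): z = 184086.8 − 1956198.3 + 1772826.15 = 714.7 m.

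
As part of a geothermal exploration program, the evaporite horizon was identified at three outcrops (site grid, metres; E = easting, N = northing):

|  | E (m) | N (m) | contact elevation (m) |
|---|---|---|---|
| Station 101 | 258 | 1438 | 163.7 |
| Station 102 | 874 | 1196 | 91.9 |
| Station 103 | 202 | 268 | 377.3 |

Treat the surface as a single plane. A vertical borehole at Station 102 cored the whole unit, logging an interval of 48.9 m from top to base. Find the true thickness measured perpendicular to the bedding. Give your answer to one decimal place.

Let the plane be z = a·E + b·N + c.
Station 102−Station 101: 616a − 242b = −71.8;  Station 103−Station 101: −56a − 1170b = 213.6.
Solving gives a = −0.18481, b = −0.17372.
|∇z| = √(a²+b²) = 0.25364, so dip δ = arctan(0.25364) = 14.23°.
True thickness = vertical thickness × cos δ = 48.9 × cos 14.23° = 47.4 m.

47.4 m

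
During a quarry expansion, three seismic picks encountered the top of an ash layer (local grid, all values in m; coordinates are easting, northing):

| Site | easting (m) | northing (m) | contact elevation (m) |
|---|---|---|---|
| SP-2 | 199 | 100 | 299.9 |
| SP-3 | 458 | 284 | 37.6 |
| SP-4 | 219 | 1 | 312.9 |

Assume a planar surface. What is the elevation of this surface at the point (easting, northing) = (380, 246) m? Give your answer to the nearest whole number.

111 m

Two edge vectors: SP-2→SP-3 = (259, 184, -262.3), SP-2→SP-4 = (20, -99, 13).
Normal n = (SP-2→SP-3) × (SP-2→SP-4) = (-23575.7, -8613, -29321).
So ∂z/∂easting = −n_x/n_z = −0.80406 and ∂z/∂northing = −n_y/n_z = −0.29375.
Intercept c from SP-2: 299.9 + 160.01 + 29.37 = 489.28.
At (380, 246): z = −305.5 − 72.3 + 489.28 = 111.5 m.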